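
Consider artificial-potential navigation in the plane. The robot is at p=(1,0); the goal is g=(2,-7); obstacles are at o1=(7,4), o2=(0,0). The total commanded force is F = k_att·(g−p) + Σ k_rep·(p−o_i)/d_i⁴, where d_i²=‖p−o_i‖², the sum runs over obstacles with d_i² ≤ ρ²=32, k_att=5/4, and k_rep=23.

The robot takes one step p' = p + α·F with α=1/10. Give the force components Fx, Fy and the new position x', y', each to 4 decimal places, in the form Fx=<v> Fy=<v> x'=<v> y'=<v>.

Fx=24.2500 Fy=-8.7500 x'=3.4250 y'=-0.8750

F_att = 5/4·(g−p) = 5/4·(1,-7) = (1.2500,-8.7500)
o1: d²=52 > ρ²=32 → inactive
o2: d²=1 ≤ ρ²=32; F_rep = 23·(1,0)/1² = (23.0000,0.0000)
F = F_att + ΣF_rep = (24.2500,-8.7500)
p' = p + 1/10·F = (3.4250,-0.8750)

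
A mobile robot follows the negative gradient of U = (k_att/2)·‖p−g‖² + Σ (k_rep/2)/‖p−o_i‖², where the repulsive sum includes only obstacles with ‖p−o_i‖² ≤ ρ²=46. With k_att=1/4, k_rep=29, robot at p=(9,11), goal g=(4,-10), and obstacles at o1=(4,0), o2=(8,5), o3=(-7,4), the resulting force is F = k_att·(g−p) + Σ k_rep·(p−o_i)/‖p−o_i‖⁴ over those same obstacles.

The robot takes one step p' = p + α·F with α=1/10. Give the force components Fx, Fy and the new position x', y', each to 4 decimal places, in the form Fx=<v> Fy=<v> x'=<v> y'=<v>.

Fx=-1.2288 Fy=-5.1229 x'=8.8771 y'=10.4877

F_att = 1/4·(g−p) = 1/4·(-5,-21) = (-1.2500,-5.2500)
o1: d²=146 > ρ²=46 → inactive
o2: d²=37 ≤ ρ²=46; F_rep = 29·(1,6)/37² = (0.0212,0.1271)
o3: d²=305 > ρ²=46 → inactive
F = F_att + ΣF_rep = (-1.2288,-5.1229)
p' = p + 1/10·F = (8.8771,10.4877)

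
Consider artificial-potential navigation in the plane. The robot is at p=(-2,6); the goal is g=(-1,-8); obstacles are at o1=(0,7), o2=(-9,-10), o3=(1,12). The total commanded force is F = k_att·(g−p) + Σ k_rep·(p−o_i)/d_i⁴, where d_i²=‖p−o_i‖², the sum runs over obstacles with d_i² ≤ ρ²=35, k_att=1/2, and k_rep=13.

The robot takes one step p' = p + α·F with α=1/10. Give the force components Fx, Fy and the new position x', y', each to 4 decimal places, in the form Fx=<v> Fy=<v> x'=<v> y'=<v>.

F_att = 1/2·(g−p) = 1/2·(1,-14) = (0.5000,-7.0000)
o1: d²=5 ≤ ρ²=35; F_rep = 13·(-2,-1)/5² = (-1.0400,-0.5200)
o2: d²=305 > ρ²=35 → inactive
o3: d²=45 > ρ²=35 → inactive
F = F_att + ΣF_rep = (-0.5400,-7.5200)
p' = p + 1/10·F = (-2.0540,5.2480)

Fx=-0.5400 Fy=-7.5200 x'=-2.0540 y'=5.2480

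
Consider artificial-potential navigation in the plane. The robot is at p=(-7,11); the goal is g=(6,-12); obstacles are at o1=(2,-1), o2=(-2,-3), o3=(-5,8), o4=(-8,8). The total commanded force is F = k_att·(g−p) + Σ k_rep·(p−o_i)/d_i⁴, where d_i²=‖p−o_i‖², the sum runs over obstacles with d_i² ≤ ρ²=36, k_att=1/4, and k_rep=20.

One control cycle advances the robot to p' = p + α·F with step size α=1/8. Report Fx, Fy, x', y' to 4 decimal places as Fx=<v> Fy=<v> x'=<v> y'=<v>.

Fx=3.2133 Fy=-4.7950 x'=-6.5983 y'=10.4006

F_att = 1/4·(g−p) = 1/4·(13,-23) = (3.2500,-5.7500)
o1: d²=225 > ρ²=36 → inactive
o2: d²=221 > ρ²=36 → inactive
o3: d²=13 ≤ ρ²=36; F_rep = 20·(-2,3)/13² = (-0.2367,0.3550)
o4: d²=10 ≤ ρ²=36; F_rep = 20·(1,3)/10² = (0.2000,0.6000)
F = F_att + ΣF_rep = (3.2133,-4.7950)
p' = p + 1/8·F = (-6.5983,10.4006)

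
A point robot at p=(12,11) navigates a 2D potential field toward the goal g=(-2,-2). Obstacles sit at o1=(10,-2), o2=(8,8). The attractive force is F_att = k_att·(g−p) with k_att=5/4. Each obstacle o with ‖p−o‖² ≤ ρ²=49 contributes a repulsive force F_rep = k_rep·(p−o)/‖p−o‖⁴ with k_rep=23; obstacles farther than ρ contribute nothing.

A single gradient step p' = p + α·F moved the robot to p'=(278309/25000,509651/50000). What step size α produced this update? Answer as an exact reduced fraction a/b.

α = 1/20

F_att = 5/4·(g−p) = 5/4·(-14,-13) = (-17.5000,-16.2500)
o1: d²=173 > ρ²=49 → inactive
o2: d²=25 ≤ ρ²=49; F_rep = 23·(4,3)/25² = (0.1472,0.1104)
F = F_att + ΣF_rep = (-17.3528,-16.1396)
Δp = p'−p = (-0.8676,-0.8070); α = Δx/Fx = (-21691/25000) / (-21691/1250) = 1/20
check: Δy/Fy = (-40349/50000) / (-40349/2500) = 1/20 ✓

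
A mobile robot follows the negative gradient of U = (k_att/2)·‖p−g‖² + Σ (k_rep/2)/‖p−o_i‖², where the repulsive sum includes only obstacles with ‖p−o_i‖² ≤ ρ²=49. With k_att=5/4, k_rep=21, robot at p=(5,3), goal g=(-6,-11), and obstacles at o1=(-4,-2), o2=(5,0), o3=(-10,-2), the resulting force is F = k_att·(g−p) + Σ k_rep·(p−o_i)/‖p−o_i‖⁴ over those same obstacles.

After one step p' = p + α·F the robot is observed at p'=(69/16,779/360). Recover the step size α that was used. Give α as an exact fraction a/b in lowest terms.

α = 1/20

F_att = 5/4·(g−p) = 5/4·(-11,-14) = (-13.7500,-17.5000)
o1: d²=106 > ρ²=49 → inactive
o2: d²=9 ≤ ρ²=49; F_rep = 21·(0,3)/9² = (0.0000,0.7778)
o3: d²=250 > ρ²=49 → inactive
F = F_att + ΣF_rep = (-13.7500,-16.7222)
Δp = p'−p = (-0.6875,-0.8361); α = Δx/Fx = (-11/16) / (-55/4) = 1/20
check: Δy/Fy = (-301/360) / (-301/18) = 1/20 ✓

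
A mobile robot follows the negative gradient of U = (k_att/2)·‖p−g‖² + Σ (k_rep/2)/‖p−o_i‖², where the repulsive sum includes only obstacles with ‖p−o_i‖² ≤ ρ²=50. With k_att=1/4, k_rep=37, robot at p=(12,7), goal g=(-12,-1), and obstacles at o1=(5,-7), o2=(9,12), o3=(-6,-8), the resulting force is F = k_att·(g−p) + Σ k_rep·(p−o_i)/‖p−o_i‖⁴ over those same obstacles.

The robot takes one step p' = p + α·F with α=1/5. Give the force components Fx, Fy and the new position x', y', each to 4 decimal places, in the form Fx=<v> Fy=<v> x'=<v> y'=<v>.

Fx=-5.9040 Fy=-2.1600 x'=10.8192 y'=6.5680

F_att = 1/4·(g−p) = 1/4·(-24,-8) = (-6.0000,-2.0000)
o1: d²=245 > ρ²=50 → inactive
o2: d²=34 ≤ ρ²=50; F_rep = 37·(3,-5)/34² = (0.0960,-0.1600)
o3: d²=549 > ρ²=50 → inactive
F = F_att + ΣF_rep = (-5.9040,-2.1600)
p' = p + 1/5·F = (10.8192,6.5680)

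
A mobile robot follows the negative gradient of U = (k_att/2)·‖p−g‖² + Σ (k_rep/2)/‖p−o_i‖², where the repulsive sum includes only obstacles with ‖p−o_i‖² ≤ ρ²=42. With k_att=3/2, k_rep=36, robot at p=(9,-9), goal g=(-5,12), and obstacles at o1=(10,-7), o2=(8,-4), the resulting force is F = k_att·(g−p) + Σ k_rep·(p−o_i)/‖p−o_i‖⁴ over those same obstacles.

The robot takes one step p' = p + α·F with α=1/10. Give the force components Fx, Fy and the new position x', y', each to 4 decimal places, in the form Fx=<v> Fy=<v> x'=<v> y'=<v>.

Fx=-22.3867 Fy=28.3537 x'=6.7613 y'=-6.1646

F_att = 3/2·(g−p) = 3/2·(-14,21) = (-21.0000,31.5000)
o1: d²=5 ≤ ρ²=42; F_rep = 36·(-1,-2)/5² = (-1.4400,-2.8800)
o2: d²=26 ≤ ρ²=42; F_rep = 36·(1,-5)/26² = (0.0533,-0.2663)
F = F_att + ΣF_rep = (-22.3867,28.3537)
p' = p + 1/10·F = (6.7613,-6.1646)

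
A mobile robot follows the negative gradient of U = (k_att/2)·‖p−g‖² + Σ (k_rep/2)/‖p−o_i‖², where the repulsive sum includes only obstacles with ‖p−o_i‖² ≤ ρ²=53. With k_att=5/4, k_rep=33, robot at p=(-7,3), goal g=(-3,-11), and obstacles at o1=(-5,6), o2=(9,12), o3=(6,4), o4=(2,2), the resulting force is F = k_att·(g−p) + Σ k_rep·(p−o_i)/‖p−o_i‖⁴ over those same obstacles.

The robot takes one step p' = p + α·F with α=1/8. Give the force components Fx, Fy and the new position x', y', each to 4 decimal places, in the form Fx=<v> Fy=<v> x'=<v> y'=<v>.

F_att = 5/4·(g−p) = 5/4·(4,-14) = (5.0000,-17.5000)
o1: d²=13 ≤ ρ²=53; F_rep = 33·(-2,-3)/13² = (-0.3905,-0.5858)
o2: d²=337 > ρ²=53 → inactive
o3: d²=170 > ρ²=53 → inactive
o4: d²=82 > ρ²=53 → inactive
F = F_att + ΣF_rep = (4.6095,-18.0858)
p' = p + 1/8·F = (-6.4238,0.7393)

Fx=4.6095 Fy=-18.0858 x'=-6.4238 y'=0.7393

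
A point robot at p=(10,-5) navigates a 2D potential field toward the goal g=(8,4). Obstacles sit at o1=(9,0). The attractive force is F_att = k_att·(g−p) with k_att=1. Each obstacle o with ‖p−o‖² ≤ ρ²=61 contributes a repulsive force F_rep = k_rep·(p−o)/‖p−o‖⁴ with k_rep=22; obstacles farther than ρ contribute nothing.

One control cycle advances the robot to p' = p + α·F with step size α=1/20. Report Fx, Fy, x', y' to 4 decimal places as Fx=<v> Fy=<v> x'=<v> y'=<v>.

F_att = 1·(g−p) = 1·(-2,9) = (-2.0000,9.0000)
o1: d²=26 ≤ ρ²=61; F_rep = 22·(1,-5)/26² = (0.0325,-0.1627)
F = F_att + ΣF_rep = (-1.9675,8.8373)
p' = p + 1/20·F = (9.9016,-4.5581)

Fx=-1.9675 Fy=8.8373 x'=9.9016 y'=-4.5581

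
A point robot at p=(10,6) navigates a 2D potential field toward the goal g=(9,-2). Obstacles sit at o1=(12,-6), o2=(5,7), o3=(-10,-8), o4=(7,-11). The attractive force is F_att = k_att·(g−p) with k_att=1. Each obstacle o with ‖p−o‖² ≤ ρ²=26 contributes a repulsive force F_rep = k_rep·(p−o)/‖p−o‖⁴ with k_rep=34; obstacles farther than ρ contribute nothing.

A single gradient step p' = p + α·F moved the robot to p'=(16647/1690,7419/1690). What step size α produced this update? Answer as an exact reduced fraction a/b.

F_att = 1·(g−p) = 1·(-1,-8) = (-1.0000,-8.0000)
o1: d²=148 > ρ²=26 → inactive
o2: d²=26 ≤ ρ²=26; F_rep = 34·(5,-1)/26² = (0.2515,-0.0503)
o3: d²=596 > ρ²=26 → inactive
o4: d²=298 > ρ²=26 → inactive
F = F_att + ΣF_rep = (-0.7485,-8.0503)
Δp = p'−p = (-0.1497,-1.6101); α = Δx/Fx = (-253/1690) / (-253/338) = 1/5
check: Δy/Fy = (-2721/1690) / (-2721/338) = 1/5 ✓

α = 1/5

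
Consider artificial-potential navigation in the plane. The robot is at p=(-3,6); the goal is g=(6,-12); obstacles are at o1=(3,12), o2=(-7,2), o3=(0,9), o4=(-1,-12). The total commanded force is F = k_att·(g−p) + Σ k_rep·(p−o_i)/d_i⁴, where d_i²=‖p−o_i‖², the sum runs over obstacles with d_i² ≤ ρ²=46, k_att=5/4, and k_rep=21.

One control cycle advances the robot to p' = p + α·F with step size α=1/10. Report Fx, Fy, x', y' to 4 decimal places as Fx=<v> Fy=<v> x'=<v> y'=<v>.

Fx=11.1376 Fy=-22.6124 x'=-1.8862 y'=3.7388

F_att = 5/4·(g−p) = 5/4·(9,-18) = (11.2500,-22.5000)
o1: d²=72 > ρ²=46 → inactive
o2: d²=32 ≤ ρ²=46; F_rep = 21·(4,4)/32² = (0.0820,0.0820)
o3: d²=18 ≤ ρ²=46; F_rep = 21·(-3,-3)/18² = (-0.1944,-0.1944)
o4: d²=328 > ρ²=46 → inactive
F = F_att + ΣF_rep = (11.1376,-22.6124)
p' = p + 1/10·F = (-1.8862,3.7388)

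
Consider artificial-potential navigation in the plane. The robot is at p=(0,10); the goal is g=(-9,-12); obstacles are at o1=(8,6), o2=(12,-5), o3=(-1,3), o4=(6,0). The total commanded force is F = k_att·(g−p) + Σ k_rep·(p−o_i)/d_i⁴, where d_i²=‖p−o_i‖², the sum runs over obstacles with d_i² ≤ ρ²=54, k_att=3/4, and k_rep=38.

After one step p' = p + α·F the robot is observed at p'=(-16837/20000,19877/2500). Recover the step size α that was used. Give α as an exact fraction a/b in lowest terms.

α = 1/8

F_att = 3/4·(g−p) = 3/4·(-9,-22) = (-6.7500,-16.5000)
o1: d²=80 > ρ²=54 → inactive
o2: d²=369 > ρ²=54 → inactive
o3: d²=50 ≤ ρ²=54; F_rep = 38·(1,7)/50² = (0.0152,0.1064)
o4: d²=136 > ρ²=54 → inactive
F = F_att + ΣF_rep = (-6.7348,-16.3936)
Δp = p'−p = (-0.8418,-2.0492); α = Δx/Fx = (-16837/20000) / (-16837/2500) = 1/8
check: Δy/Fy = (-5123/2500) / (-10246/625) = 1/8 ✓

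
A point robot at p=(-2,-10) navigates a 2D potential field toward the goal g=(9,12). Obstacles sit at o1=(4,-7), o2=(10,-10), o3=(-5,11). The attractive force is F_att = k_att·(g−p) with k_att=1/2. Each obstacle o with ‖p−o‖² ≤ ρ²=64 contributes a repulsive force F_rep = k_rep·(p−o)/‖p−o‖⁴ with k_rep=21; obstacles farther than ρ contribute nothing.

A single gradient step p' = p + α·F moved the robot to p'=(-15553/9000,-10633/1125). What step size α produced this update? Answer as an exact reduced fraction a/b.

α = 1/20

F_att = 1/2·(g−p) = 1/2·(11,22) = (5.5000,11.0000)
o1: d²=45 ≤ ρ²=64; F_rep = 21·(-6,-3)/45² = (-0.0622,-0.0311)
o2: d²=144 > ρ²=64 → inactive
o3: d²=450 > ρ²=64 → inactive
F = F_att + ΣF_rep = (5.4378,10.9689)
Δp = p'−p = (0.2719,0.5484); α = Δx/Fx = (2447/9000) / (2447/450) = 1/20
check: Δy/Fy = (617/1125) / (2468/225) = 1/20 ✓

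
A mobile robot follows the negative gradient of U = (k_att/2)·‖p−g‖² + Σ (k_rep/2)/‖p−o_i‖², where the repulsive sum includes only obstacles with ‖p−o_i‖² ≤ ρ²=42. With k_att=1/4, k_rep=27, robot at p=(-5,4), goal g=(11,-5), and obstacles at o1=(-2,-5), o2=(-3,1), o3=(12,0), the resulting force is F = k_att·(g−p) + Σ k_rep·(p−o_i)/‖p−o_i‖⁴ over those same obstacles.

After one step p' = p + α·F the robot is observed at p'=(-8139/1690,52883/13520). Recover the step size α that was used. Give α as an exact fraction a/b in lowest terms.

F_att = 1/4·(g−p) = 1/4·(16,-9) = (4.0000,-2.2500)
o1: d²=90 > ρ²=42 → inactive
o2: d²=13 ≤ ρ²=42; F_rep = 27·(-2,3)/13² = (-0.3195,0.4793)
o3: d²=305 > ρ²=42 → inactive
F = F_att + ΣF_rep = (3.6805,-1.7707)
Δp = p'−p = (0.1840,-0.0885); α = Δx/Fx = (311/1690) / (622/169) = 1/20
check: Δy/Fy = (-1197/13520) / (-1197/676) = 1/20 ✓

α = 1/20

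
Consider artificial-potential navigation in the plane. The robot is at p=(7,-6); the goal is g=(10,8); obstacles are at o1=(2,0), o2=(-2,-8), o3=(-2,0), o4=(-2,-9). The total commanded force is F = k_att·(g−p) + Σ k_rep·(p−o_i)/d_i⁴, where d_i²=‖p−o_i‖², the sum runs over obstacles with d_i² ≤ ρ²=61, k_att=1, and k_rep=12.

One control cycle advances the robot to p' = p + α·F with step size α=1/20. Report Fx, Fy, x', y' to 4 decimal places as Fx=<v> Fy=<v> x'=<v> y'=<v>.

Fx=3.0161 Fy=13.9807 x'=7.1508 y'=-5.3010

F_att = 1·(g−p) = 1·(3,14) = (3.0000,14.0000)
o1: d²=61 ≤ ρ²=61; F_rep = 12·(5,-6)/61² = (0.0161,-0.0193)
o2: d²=85 > ρ²=61 → inactive
o3: d²=117 > ρ²=61 → inactive
o4: d²=90 > ρ²=61 → inactive
F = F_att + ΣF_rep = (3.0161,13.9807)
p' = p + 1/20·F = (7.1508,-5.3010)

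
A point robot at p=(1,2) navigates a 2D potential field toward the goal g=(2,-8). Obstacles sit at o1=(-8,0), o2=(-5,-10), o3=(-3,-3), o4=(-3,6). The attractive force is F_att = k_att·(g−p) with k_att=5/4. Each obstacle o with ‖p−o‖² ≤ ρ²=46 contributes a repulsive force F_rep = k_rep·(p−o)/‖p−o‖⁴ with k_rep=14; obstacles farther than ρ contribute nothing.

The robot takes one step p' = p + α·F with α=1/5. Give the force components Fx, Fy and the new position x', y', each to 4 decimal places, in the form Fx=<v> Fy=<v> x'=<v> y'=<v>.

F_att = 5/4·(g−p) = 5/4·(1,-10) = (1.2500,-12.5000)
o1: d²=85 > ρ²=46 → inactive
o2: d²=180 > ρ²=46 → inactive
o3: d²=41 ≤ ρ²=46; F_rep = 14·(4,5)/41² = (0.0333,0.0416)
o4: d²=32 ≤ ρ²=46; F_rep = 14·(4,-4)/32² = (0.0547,-0.0547)
F = F_att + ΣF_rep = (1.3380,-12.5130)
p' = p + 1/5·F = (1.2676,-0.5026)

Fx=1.3380 Fy=-12.5130 x'=1.2676 y'=-0.5026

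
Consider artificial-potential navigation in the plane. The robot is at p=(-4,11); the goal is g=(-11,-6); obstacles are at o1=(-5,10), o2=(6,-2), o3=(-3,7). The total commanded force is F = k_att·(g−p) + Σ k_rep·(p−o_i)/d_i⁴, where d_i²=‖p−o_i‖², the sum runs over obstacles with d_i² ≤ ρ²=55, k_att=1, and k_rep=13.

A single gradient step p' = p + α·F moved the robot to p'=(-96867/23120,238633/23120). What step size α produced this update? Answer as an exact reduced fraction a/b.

F_att = 1·(g−p) = 1·(-7,-17) = (-7.0000,-17.0000)
o1: d²=2 ≤ ρ²=55; F_rep = 13·(1,1)/2² = (3.2500,3.2500)
o2: d²=269 > ρ²=55 → inactive
o3: d²=17 ≤ ρ²=55; F_rep = 13·(-1,4)/17² = (-0.0450,0.1799)
F = F_att + ΣF_rep = (-3.7950,-13.5701)
Δp = p'−p = (-0.1897,-0.6785); α = Δx/Fx = (-4387/23120) / (-4387/1156) = 1/20
check: Δy/Fy = (-15687/23120) / (-15687/1156) = 1/20 ✓

α = 1/20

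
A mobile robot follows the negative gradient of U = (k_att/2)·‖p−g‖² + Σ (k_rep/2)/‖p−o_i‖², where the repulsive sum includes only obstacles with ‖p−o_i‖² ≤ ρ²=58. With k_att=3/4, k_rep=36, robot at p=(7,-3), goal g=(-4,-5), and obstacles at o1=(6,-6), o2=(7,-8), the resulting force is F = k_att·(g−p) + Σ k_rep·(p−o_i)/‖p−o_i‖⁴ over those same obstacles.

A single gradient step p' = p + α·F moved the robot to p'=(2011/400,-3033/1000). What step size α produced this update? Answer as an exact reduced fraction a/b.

α = 1/4

F_att = 3/4·(g−p) = 3/4·(-11,-2) = (-8.2500,-1.5000)
o1: d²=10 ≤ ρ²=58; F_rep = 36·(1,3)/10² = (0.3600,1.0800)
o2: d²=25 ≤ ρ²=58; F_rep = 36·(0,5)/25² = (0.0000,0.2880)
F = F_att + ΣF_rep = (-7.8900,-0.1320)
Δp = p'−p = (-1.9725,-0.0330); α = Δx/Fx = (-789/400) / (-789/100) = 1/4
check: Δy/Fy = (-33/1000) / (-33/250) = 1/4 ✓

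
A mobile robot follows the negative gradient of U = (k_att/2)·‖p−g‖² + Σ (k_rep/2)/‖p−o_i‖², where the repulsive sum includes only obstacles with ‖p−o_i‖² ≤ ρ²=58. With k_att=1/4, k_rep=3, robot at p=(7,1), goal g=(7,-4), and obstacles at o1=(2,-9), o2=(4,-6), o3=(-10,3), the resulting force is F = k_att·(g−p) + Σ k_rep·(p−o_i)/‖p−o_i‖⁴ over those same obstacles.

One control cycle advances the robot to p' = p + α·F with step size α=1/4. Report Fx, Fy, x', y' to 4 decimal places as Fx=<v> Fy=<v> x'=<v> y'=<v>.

Fx=0.0027 Fy=-1.2438 x'=7.0007 y'=0.6891

F_att = 1/4·(g−p) = 1/4·(0,-5) = (0.0000,-1.2500)
o1: d²=125 > ρ²=58 → inactive
o2: d²=58 ≤ ρ²=58; F_rep = 3·(3,7)/58² = (0.0027,0.0062)
o3: d²=293 > ρ²=58 → inactive
F = F_att + ΣF_rep = (0.0027,-1.2438)
p' = p + 1/4·F = (7.0007,0.6891)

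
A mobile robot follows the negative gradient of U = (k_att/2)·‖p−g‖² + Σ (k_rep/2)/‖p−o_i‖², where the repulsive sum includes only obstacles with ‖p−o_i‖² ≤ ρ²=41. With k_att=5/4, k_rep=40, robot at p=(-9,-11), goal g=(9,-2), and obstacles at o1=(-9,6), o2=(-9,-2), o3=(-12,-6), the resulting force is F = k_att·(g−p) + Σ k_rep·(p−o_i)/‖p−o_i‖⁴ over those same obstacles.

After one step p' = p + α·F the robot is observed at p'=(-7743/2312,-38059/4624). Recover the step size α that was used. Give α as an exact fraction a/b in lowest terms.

α = 1/4

F_att = 5/4·(g−p) = 5/4·(18,9) = (22.5000,11.2500)
o1: d²=289 > ρ²=41 → inactive
o2: d²=81 > ρ²=41 → inactive
o3: d²=34 ≤ ρ²=41; F_rep = 40·(3,-5)/34² = (0.1038,-0.1730)
F = F_att + ΣF_rep = (22.6038,11.0770)
Δp = p'−p = (5.6510,2.7692); α = Δx/Fx = (13065/2312) / (13065/578) = 1/4
check: Δy/Fy = (12805/4624) / (12805/1156) = 1/4 ✓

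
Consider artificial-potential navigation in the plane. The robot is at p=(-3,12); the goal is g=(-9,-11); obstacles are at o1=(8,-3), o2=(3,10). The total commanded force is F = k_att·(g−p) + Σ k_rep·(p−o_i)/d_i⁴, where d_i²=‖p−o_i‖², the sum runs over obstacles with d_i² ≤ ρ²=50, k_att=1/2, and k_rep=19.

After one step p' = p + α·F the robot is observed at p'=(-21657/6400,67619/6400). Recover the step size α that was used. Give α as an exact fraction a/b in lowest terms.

F_att = 1/2·(g−p) = 1/2·(-6,-23) = (-3.0000,-11.5000)
o1: d²=346 > ρ²=50 → inactive
o2: d²=40 ≤ ρ²=50; F_rep = 19·(-6,2)/40² = (-0.0712,0.0238)
F = F_att + ΣF_rep = (-3.0713,-11.4763)
Δp = p'−p = (-0.3839,-1.4345); α = Δx/Fx = (-2457/6400) / (-2457/800) = 1/8
check: Δy/Fy = (-9181/6400) / (-9181/800) = 1/8 ✓

α = 1/8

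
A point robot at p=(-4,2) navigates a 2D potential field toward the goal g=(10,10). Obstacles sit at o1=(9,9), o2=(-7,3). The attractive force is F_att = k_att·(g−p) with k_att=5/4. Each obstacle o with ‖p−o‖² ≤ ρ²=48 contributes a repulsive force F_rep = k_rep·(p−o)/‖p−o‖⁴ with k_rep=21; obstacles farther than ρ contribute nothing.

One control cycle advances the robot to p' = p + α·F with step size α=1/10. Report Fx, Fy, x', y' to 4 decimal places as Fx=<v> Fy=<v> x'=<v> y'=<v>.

Fx=18.1300 Fy=9.7900 x'=-2.1870 y'=2.9790

F_att = 5/4·(g−p) = 5/4·(14,8) = (17.5000,10.0000)
o1: d²=218 > ρ²=48 → inactive
o2: d²=10 ≤ ρ²=48; F_rep = 21·(3,-1)/10² = (0.6300,-0.2100)
F = F_att + ΣF_rep = (18.1300,9.7900)
p' = p + 1/10·F = (-2.1870,2.9790)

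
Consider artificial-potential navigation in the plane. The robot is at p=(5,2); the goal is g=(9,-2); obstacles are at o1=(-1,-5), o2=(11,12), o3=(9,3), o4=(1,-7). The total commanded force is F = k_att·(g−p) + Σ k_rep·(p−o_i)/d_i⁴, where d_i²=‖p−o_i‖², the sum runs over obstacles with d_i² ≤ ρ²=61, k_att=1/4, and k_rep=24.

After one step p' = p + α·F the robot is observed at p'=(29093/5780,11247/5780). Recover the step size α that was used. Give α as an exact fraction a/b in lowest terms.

F_att = 1/4·(g−p) = 1/4·(4,-4) = (1.0000,-1.0000)
o1: d²=85 > ρ²=61 → inactive
o2: d²=136 > ρ²=61 → inactive
o3: d²=17 ≤ ρ²=61; F_rep = 24·(-4,-1)/17² = (-0.3322,-0.0830)
o4: d²=97 > ρ²=61 → inactive
F = F_att + ΣF_rep = (0.6678,-1.0830)
Δp = p'−p = (0.0334,-0.0542); α = Δx/Fx = (193/5780) / (193/289) = 1/20
check: Δy/Fy = (-313/5780) / (-313/289) = 1/20 ✓

α = 1/20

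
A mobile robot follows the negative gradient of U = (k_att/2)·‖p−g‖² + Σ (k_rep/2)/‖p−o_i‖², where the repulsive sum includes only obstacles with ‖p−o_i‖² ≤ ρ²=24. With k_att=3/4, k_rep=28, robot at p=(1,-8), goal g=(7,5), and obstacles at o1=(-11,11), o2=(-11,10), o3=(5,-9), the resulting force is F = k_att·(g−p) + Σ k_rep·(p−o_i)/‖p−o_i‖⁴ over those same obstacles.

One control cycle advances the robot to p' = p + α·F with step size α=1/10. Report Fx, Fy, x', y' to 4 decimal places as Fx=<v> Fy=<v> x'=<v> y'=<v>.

F_att = 3/4·(g−p) = 3/4·(6,13) = (4.5000,9.7500)
o1: d²=505 > ρ²=24 → inactive
o2: d²=468 > ρ²=24 → inactive
o3: d²=17 ≤ ρ²=24; F_rep = 28·(-4,1)/17² = (-0.3875,0.0969)
F = F_att + ΣF_rep = (4.1125,9.8469)
p' = p + 1/10·F = (1.4112,-7.0153)

Fx=4.1125 Fy=9.8469 x'=1.4112 y'=-7.0153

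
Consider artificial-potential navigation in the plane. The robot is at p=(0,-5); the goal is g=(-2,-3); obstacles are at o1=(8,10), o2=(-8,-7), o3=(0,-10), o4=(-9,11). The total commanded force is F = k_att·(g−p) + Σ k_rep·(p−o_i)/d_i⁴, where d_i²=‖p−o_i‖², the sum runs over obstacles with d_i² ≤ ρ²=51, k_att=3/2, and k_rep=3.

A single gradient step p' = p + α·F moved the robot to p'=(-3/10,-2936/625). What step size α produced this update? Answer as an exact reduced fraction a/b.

F_att = 3/2·(g−p) = 3/2·(-2,2) = (-3.0000,3.0000)
o1: d²=289 > ρ²=51 → inactive
o2: d²=68 > ρ²=51 → inactive
o3: d²=25 ≤ ρ²=51; F_rep = 3·(0,5)/25² = (0.0000,0.0240)
o4: d²=337 > ρ²=51 → inactive
F = F_att + ΣF_rep = (-3.0000,3.0240)
Δp = p'−p = (-0.3000,0.3024); α = Δx/Fx = (-3/10) / (-3) = 1/10
check: Δy/Fy = (189/625) / (378/125) = 1/10 ✓

α = 1/10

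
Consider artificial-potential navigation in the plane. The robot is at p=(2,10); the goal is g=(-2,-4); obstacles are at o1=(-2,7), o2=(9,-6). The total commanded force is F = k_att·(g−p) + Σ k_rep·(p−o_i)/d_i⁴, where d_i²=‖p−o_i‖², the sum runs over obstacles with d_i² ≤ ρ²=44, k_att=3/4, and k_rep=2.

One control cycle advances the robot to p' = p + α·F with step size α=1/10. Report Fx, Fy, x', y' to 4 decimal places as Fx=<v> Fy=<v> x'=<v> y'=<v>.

Fx=-2.9872 Fy=-10.4904 x'=1.7013 y'=8.9510

F_att = 3/4·(g−p) = 3/4·(-4,-14) = (-3.0000,-10.5000)
o1: d²=25 ≤ ρ²=44; F_rep = 2·(4,3)/25² = (0.0128,0.0096)
o2: d²=305 > ρ²=44 → inactive
F = F_att + ΣF_rep = (-2.9872,-10.4904)
p' = p + 1/10·F = (1.7013,8.9510)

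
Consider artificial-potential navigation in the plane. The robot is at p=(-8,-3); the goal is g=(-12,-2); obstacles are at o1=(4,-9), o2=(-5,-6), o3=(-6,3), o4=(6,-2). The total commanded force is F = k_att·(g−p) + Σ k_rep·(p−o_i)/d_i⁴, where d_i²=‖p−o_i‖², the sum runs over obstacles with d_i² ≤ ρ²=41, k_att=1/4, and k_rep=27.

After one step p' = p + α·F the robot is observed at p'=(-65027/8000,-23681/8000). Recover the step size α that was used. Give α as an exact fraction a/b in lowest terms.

F_att = 1/4·(g−p) = 1/4·(-4,1) = (-1.0000,0.2500)
o1: d²=180 > ρ²=41 → inactive
o2: d²=18 ≤ ρ²=41; F_rep = 27·(-3,3)/18² = (-0.2500,0.2500)
o3: d²=40 ≤ ρ²=41; F_rep = 27·(-2,-6)/40² = (-0.0338,-0.1013)
o4: d²=197 > ρ²=41 → inactive
F = F_att + ΣF_rep = (-1.2837,0.3987)
Δp = p'−p = (-0.1284,0.0399); α = Δx/Fx = (-1027/8000) / (-1027/800) = 1/10
check: Δy/Fy = (319/8000) / (319/800) = 1/10 ✓

α = 1/10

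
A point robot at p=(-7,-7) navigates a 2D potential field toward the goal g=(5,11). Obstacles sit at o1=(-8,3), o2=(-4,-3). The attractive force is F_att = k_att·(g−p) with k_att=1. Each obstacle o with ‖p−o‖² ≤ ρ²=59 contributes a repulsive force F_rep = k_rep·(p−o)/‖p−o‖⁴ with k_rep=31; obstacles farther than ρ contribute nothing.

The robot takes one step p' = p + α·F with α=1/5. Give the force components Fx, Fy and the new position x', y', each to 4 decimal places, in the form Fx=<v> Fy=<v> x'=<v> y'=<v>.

F_att = 1·(g−p) = 1·(12,18) = (12.0000,18.0000)
o1: d²=101 > ρ²=59 → inactive
o2: d²=25 ≤ ρ²=59; F_rep = 31·(-3,-4)/25² = (-0.1488,-0.1984)
F = F_att + ΣF_rep = (11.8512,17.8016)
p' = p + 1/5·F = (-4.6298,-3.4397)

Fx=11.8512 Fy=17.8016 x'=-4.6298 y'=-3.4397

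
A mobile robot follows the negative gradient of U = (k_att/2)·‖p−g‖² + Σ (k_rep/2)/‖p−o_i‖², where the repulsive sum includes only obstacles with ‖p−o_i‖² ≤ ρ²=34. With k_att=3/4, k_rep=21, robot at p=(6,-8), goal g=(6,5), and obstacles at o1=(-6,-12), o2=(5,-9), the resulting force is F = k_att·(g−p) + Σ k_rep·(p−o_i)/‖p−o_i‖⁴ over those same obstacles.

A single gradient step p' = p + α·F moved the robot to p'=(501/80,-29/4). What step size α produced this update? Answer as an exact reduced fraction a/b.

F_att = 3/4·(g−p) = 3/4·(0,13) = (0.0000,9.7500)
o1: d²=160 > ρ²=34 → inactive
o2: d²=2 ≤ ρ²=34; F_rep = 21·(1,1)/2² = (5.2500,5.2500)
F = F_att + ΣF_rep = (5.2500,15.0000)
Δp = p'−p = (0.2625,0.7500); α = Δx/Fx = (21/80) / (21/4) = 1/20
check: Δy/Fy = (3/4) / (15) = 1/20 ✓

α = 1/20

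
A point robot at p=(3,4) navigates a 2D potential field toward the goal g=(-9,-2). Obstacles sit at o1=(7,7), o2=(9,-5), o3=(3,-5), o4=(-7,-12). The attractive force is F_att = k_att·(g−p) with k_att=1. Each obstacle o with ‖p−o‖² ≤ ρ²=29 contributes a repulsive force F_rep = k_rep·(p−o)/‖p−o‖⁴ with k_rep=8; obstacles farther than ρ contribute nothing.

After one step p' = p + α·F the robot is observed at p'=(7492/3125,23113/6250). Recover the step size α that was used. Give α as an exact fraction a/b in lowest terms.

F_att = 1·(g−p) = 1·(-12,-6) = (-12.0000,-6.0000)
o1: d²=25 ≤ ρ²=29; F_rep = 8·(-4,-3)/25² = (-0.0512,-0.0384)
o2: d²=117 > ρ²=29 → inactive
o3: d²=81 > ρ²=29 → inactive
o4: d²=356 > ρ²=29 → inactive
F = F_att + ΣF_rep = (-12.0512,-6.0384)
Δp = p'−p = (-0.6026,-0.3019); α = Δx/Fx = (-1883/3125) / (-7532/625) = 1/20
check: Δy/Fy = (-1887/6250) / (-3774/625) = 1/20 ✓

α = 1/20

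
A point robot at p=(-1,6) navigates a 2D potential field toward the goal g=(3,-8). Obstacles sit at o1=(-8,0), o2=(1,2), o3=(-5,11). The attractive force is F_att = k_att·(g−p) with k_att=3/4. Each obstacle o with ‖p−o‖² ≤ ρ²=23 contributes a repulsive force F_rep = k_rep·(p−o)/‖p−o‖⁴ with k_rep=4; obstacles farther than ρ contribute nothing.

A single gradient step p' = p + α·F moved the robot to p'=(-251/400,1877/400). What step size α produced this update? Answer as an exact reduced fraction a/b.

α = 1/8

F_att = 3/4·(g−p) = 3/4·(4,-14) = (3.0000,-10.5000)
o1: d²=85 > ρ²=23 → inactive
o2: d²=20 ≤ ρ²=23; F_rep = 4·(-2,4)/20² = (-0.0200,0.0400)
o3: d²=41 > ρ²=23 → inactive
F = F_att + ΣF_rep = (2.9800,-10.4600)
Δp = p'−p = (0.3725,-1.3075); α = Δx/Fx = (149/400) / (149/50) = 1/8
check: Δy/Fy = (-523/400) / (-523/50) = 1/8 ✓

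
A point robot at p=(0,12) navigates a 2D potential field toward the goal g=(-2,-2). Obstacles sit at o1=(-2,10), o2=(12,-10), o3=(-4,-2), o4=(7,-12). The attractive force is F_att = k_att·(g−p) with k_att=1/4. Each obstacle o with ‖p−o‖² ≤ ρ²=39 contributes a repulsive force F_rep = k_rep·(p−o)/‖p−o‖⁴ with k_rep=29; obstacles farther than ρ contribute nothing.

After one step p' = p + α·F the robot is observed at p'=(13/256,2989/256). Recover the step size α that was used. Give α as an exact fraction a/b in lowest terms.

F_att = 1/4·(g−p) = 1/4·(-2,-14) = (-0.5000,-3.5000)
o1: d²=8 ≤ ρ²=39; F_rep = 29·(2,2)/8² = (0.9062,0.9062)
o2: d²=628 > ρ²=39 → inactive
o3: d²=212 > ρ²=39 → inactive
o4: d²=625 > ρ²=39 → inactive
F = F_att + ΣF_rep = (0.4062,-2.5938)
Δp = p'−p = (0.0508,-0.3242); α = Δx/Fx = (13/256) / (13/32) = 1/8
check: Δy/Fy = (-83/256) / (-83/32) = 1/8 ✓

α = 1/8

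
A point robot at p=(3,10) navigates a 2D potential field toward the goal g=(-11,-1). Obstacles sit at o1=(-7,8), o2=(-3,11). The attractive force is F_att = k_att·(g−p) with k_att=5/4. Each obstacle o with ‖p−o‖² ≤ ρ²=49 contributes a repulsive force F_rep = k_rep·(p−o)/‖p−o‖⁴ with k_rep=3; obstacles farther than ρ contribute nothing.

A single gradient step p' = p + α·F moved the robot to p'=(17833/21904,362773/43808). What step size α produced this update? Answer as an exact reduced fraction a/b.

F_att = 5/4·(g−p) = 5/4·(-14,-11) = (-17.5000,-13.7500)
o1: d²=104 > ρ²=49 → inactive
o2: d²=37 ≤ ρ²=49; F_rep = 3·(6,-1)/37² = (0.0131,-0.0022)
F = F_att + ΣF_rep = (-17.4869,-13.7522)
Δp = p'−p = (-2.1859,-1.7190); α = Δx/Fx = (-47879/21904) / (-47879/2738) = 1/8
check: Δy/Fy = (-75307/43808) / (-75307/5476) = 1/8 ✓

α = 1/8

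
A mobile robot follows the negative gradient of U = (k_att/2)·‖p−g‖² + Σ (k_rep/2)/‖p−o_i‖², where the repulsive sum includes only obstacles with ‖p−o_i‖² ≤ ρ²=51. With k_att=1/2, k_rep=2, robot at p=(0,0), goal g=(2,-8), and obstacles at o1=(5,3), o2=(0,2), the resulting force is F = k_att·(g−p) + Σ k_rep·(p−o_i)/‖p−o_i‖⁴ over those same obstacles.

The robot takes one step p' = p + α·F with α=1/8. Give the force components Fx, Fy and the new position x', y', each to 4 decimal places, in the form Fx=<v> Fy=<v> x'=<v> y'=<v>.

Fx=0.9913 Fy=-4.2552 x'=0.1239 y'=-0.5319

F_att = 1/2·(g−p) = 1/2·(2,-8) = (1.0000,-4.0000)
o1: d²=34 ≤ ρ²=51; F_rep = 2·(-5,-3)/34² = (-0.0087,-0.0052)
o2: d²=4 ≤ ρ²=51; F_rep = 2·(0,-2)/4² = (0.0000,-0.2500)
F = F_att + ΣF_rep = (0.9913,-4.2552)
p' = p + 1/8·F = (0.1239,-0.5319)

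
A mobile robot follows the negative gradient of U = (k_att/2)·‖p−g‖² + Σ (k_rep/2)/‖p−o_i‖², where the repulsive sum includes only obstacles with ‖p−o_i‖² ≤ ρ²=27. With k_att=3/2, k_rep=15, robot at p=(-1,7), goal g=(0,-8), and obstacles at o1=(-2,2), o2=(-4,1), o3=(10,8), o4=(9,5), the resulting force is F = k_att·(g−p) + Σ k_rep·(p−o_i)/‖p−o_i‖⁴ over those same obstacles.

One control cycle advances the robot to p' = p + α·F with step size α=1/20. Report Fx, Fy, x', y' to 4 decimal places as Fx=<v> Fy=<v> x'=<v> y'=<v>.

F_att = 3/2·(g−p) = 3/2·(1,-15) = (1.5000,-22.5000)
o1: d²=26 ≤ ρ²=27; F_rep = 15·(1,5)/26² = (0.0222,0.1109)
o2: d²=45 > ρ²=27 → inactive
o3: d²=122 > ρ²=27 → inactive
o4: d²=104 > ρ²=27 → inactive
F = F_att + ΣF_rep = (1.5222,-22.3891)
p' = p + 1/20·F = (-0.9239,5.8805)

Fx=1.5222 Fy=-22.3891 x'=-0.9239 y'=5.8805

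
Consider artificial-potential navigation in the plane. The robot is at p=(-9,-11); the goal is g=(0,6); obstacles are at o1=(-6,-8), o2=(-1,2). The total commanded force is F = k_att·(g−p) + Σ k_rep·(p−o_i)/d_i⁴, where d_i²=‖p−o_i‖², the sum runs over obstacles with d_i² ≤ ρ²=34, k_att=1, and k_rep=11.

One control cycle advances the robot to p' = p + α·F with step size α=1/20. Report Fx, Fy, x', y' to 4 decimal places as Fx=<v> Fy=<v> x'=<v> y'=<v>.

Fx=8.8981 Fy=16.8981 x'=-8.5551 y'=-10.1551

F_att = 1·(g−p) = 1·(9,17) = (9.0000,17.0000)
o1: d²=18 ≤ ρ²=34; F_rep = 11·(-3,-3)/18² = (-0.1019,-0.1019)
o2: d²=233 > ρ²=34 → inactive
F = F_att + ΣF_rep = (8.8981,16.8981)
p' = p + 1/20·F = (-8.5551,-10.1551)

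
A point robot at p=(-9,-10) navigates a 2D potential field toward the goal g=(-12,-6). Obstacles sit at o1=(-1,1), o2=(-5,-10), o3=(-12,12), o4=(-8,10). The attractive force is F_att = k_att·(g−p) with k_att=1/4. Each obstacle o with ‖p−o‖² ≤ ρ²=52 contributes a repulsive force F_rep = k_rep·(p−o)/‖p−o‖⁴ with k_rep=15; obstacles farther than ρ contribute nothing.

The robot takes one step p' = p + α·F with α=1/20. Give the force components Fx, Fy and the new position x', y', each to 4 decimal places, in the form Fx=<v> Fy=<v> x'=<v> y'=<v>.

Fx=-0.9844 Fy=1.0000 x'=-9.0492 y'=-9.9500

F_att = 1/4·(g−p) = 1/4·(-3,4) = (-0.7500,1.0000)
o1: d²=185 > ρ²=52 → inactive
o2: d²=16 ≤ ρ²=52; F_rep = 15·(-4,0)/16² = (-0.2344,0.0000)
o3: d²=493 > ρ²=52 → inactive
o4: d²=401 > ρ²=52 → inactive
F = F_att + ΣF_rep = (-0.9844,1.0000)
p' = p + 1/20·F = (-9.0492,-9.9500)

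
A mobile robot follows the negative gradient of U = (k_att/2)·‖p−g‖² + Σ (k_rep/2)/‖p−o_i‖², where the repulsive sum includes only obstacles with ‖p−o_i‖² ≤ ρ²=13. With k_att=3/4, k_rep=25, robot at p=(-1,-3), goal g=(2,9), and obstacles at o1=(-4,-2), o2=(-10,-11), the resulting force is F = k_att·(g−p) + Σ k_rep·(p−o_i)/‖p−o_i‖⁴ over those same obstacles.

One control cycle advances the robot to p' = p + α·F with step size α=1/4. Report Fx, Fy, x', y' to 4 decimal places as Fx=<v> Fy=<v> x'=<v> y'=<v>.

F_att = 3/4·(g−p) = 3/4·(3,12) = (2.2500,9.0000)
o1: d²=10 ≤ ρ²=13; F_rep = 25·(3,-1)/10² = (0.7500,-0.2500)
o2: d²=145 > ρ²=13 → inactive
F = F_att + ΣF_rep = (3.0000,8.7500)
p' = p + 1/4·F = (-0.2500,-0.8125)

Fx=3.0000 Fy=8.7500 x'=-0.2500 y'=-0.8125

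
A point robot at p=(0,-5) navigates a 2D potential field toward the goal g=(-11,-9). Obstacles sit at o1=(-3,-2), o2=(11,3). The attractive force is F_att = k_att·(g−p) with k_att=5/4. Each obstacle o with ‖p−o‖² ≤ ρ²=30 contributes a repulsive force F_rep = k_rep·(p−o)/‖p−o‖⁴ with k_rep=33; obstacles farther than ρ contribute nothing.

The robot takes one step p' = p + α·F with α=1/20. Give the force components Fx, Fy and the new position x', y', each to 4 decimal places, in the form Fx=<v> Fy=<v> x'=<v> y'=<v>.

F_att = 5/4·(g−p) = 5/4·(-11,-4) = (-13.7500,-5.0000)
o1: d²=18 ≤ ρ²=30; F_rep = 33·(3,-3)/18² = (0.3056,-0.3056)
o2: d²=185 > ρ²=30 → inactive
F = F_att + ΣF_rep = (-13.4444,-5.3056)
p' = p + 1/20·F = (-0.6722,-5.2653)

Fx=-13.4444 Fy=-5.3056 x'=-0.6722 y'=-5.2653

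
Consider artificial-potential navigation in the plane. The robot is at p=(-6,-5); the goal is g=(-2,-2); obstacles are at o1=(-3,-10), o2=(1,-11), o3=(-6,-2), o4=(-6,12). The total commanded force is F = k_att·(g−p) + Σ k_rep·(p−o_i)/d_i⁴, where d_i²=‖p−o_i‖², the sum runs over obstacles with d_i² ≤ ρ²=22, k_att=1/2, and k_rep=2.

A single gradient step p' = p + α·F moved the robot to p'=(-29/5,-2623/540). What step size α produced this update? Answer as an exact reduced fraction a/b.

α = 1/10

F_att = 1/2·(g−p) = 1/2·(4,3) = (2.0000,1.5000)
o1: d²=34 > ρ²=22 → inactive
o2: d²=85 > ρ²=22 → inactive
o3: d²=9 ≤ ρ²=22; F_rep = 2·(0,-3)/9² = (0.0000,-0.0741)
o4: d²=289 > ρ²=22 → inactive
F = F_att + ΣF_rep = (2.0000,1.4259)
Δp = p'−p = (0.2000,0.1426); α = Δx/Fx = (1/5) / (2) = 1/10
check: Δy/Fy = (77/540) / (77/54) = 1/10 ✓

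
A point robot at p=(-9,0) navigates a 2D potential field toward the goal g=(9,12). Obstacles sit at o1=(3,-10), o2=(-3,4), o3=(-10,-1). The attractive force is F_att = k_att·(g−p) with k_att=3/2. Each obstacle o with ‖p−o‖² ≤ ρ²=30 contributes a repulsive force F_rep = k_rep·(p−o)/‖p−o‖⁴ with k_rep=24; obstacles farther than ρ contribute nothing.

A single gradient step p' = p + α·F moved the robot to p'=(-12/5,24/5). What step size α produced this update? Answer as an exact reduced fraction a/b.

α = 1/5

F_att = 3/2·(g−p) = 3/2·(18,12) = (27.0000,18.0000)
o1: d²=244 > ρ²=30 → inactive
o2: d²=52 > ρ²=30 → inactive
o3: d²=2 ≤ ρ²=30; F_rep = 24·(1,1)/2² = (6.0000,6.0000)
F = F_att + ΣF_rep = (33.0000,24.0000)
Δp = p'−p = (6.6000,4.8000); α = Δx/Fx = (33/5) / (33) = 1/5
check: Δy/Fy = (24/5) / (24) = 1/5 ✓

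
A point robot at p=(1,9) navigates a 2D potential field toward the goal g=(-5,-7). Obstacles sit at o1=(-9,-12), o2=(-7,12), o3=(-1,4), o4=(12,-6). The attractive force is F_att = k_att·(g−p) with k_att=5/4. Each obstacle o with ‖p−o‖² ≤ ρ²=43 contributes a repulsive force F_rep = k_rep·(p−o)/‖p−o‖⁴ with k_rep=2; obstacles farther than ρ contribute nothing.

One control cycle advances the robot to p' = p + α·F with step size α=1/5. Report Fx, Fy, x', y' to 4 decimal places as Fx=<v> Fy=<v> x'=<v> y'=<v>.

F_att = 5/4·(g−p) = 5/4·(-6,-16) = (-7.5000,-20.0000)
o1: d²=541 > ρ²=43 → inactive
o2: d²=73 > ρ²=43 → inactive
o3: d²=29 ≤ ρ²=43; F_rep = 2·(2,5)/29² = (0.0048,0.0119)
o4: d²=346 > ρ²=43 → inactive
F = F_att + ΣF_rep = (-7.4952,-19.9881)
p' = p + 1/5·F = (-0.4990,5.0024)

Fx=-7.4952 Fy=-19.9881 x'=-0.4990 y'=5.0024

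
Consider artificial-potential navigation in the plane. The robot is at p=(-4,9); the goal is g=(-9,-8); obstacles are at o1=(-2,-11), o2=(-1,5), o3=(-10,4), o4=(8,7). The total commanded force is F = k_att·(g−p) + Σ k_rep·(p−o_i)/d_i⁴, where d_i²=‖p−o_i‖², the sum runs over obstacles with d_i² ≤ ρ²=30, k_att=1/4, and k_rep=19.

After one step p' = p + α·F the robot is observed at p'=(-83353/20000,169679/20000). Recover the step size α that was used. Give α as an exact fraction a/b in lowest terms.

F_att = 1/4·(g−p) = 1/4·(-5,-17) = (-1.2500,-4.2500)
o1: d²=404 > ρ²=30 → inactive
o2: d²=25 ≤ ρ²=30; F_rep = 19·(-3,4)/25² = (-0.0912,0.1216)
o3: d²=61 > ρ²=30 → inactive
o4: d²=148 > ρ²=30 → inactive
F = F_att + ΣF_rep = (-1.3412,-4.1284)
Δp = p'−p = (-0.1676,-0.5161); α = Δx/Fx = (-3353/20000) / (-3353/2500) = 1/8
check: Δy/Fy = (-10321/20000) / (-10321/2500) = 1/8 ✓

α = 1/8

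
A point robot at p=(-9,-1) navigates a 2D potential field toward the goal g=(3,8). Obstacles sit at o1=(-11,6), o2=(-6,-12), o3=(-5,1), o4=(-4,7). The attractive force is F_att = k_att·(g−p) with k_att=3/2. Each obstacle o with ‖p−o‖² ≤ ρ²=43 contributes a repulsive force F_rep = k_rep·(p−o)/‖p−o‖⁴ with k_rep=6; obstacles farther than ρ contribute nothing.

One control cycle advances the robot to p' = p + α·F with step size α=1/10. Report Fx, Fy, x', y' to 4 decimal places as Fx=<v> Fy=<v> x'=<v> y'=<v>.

Fx=17.9400 Fy=13.4700 x'=-7.2060 y'=0.3470

F_att = 3/2·(g−p) = 3/2·(12,9) = (18.0000,13.5000)
o1: d²=53 > ρ²=43 → inactive
o2: d²=130 > ρ²=43 → inactive
o3: d²=20 ≤ ρ²=43; F_rep = 6·(-4,-2)/20² = (-0.0600,-0.0300)
o4: d²=89 > ρ²=43 → inactive
F = F_att + ΣF_rep = (17.9400,13.4700)
p' = p + 1/10·F = (-7.2060,0.3470)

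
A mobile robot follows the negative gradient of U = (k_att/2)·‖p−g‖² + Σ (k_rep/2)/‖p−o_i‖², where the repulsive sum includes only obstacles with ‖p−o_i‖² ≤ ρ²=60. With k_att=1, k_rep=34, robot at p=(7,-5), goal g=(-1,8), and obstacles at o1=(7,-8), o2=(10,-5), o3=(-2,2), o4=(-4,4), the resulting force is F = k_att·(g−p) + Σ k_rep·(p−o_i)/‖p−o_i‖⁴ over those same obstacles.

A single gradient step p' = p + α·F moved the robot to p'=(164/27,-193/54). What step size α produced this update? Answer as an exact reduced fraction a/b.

α = 1/10

F_att = 1·(g−p) = 1·(-8,13) = (-8.0000,13.0000)
o1: d²=9 ≤ ρ²=60; F_rep = 34·(0,3)/9² = (0.0000,1.2593)
o2: d²=9 ≤ ρ²=60; F_rep = 34·(-3,0)/9² = (-1.2593,0.0000)
o3: d²=130 > ρ²=60 → inactive
o4: d²=202 > ρ²=60 → inactive
F = F_att + ΣF_rep = (-9.2593,14.2593)
Δp = p'−p = (-0.9259,1.4259); α = Δx/Fx = (-25/27) / (-250/27) = 1/10
check: Δy/Fy = (77/54) / (385/27) = 1/10 ✓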